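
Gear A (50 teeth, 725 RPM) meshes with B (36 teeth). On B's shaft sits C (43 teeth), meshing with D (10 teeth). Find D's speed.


Stage 1: RPM_B = RPM_A × t_A/t_B = 725 × 50/36 = 36250/36 ≈ 1006.94
B and C share a shaft → RPM_C = RPM_B
Stage 2: RPM_D = RPM_C × t_C/t_D = RPM_A × (t_A×t_C)/(t_B×t_D)
Overall ratio = (50×43)/(36×10) = 2150/360
RPM_D = 725 × 2150/360 = 1558750/360
≈ 4329.86 RPM

4329.86 RPM


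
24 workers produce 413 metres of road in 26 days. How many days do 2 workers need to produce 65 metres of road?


Days ∝ work / workers, so d₂ = d₁ × (m₁/m₂) × (w₂/w₁)
Workers factor (inverse): 24/2 = 12.0000
Work factor (direct): 65/413 ≈ 0.1574
d₂ = 26 × 24/2 × 65/413 = (26 × 24 × 65) / (2 × 413) = 40560/826
≈ 49.10 days

49.10 days


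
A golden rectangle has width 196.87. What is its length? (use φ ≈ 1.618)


φ = (1 + √5) / 2 ≈ 1.618
Length = width × φ = 196.87 × 1.618 = 318.53566
≈ 318.54

318.54


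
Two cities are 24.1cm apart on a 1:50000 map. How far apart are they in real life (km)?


Real distance = map distance × scale
= 24.1cm × 50000
= 1205000 cm = 12050.0 m
= 12.050 km

12.050 km


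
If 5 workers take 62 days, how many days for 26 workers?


Inverse proportion: x × y = constant
k = 5 × 62 = 310
y₂ = k / 26 = 310 / 26
= 11.92

11.92


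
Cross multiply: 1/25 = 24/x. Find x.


Cross multiply: 1 × x = 25 × 24
1x = 600
x = 600 / 1
= 600.00

600.00


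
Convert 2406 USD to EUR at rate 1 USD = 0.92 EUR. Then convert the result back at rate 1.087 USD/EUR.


Amount × rate = 2406 × 0.92 = 2213.52 EUR
Round-trip: 2213.52 × 1.087 = 2406.10 USD
= 2213.52 EUR, then 2406.10 USD

2213.52 EUR, then 2406.10 USD


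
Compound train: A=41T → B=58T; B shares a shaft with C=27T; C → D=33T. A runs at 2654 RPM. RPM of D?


Stage 1: RPM_B = RPM_A × t_A/t_B = 2654 × 41/58 = 108814/58 ≈ 1876.10
B and C share a shaft → RPM_C = RPM_B
Stage 2: RPM_D = RPM_C × t_C/t_D = RPM_A × (t_A×t_C)/(t_B×t_D)
Overall ratio = (41×27)/(58×33) = 1107/1914
RPM_D = 2654 × 1107/1914 = 2937978/1914
≈ 1534.99 RPM

1534.99 RPM


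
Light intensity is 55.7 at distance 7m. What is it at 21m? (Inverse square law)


I₁d₁² = I₂d₂²
I₂ = I₁ × (d₁/d₂)²
= 55.7 × (7/21)²
= 55.7 × 49/441
= 2729.3/441
≈ 6.1889

6.1889


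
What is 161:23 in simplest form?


GCD(161, 23) = 23
161/23 : 23/23
= 7:1

7:1


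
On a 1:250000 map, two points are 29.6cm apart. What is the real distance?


Real distance = map distance × scale
= 29.6cm × 250000
= 7400000 cm = 74000.0 m
= 74.000 km

74.000 km


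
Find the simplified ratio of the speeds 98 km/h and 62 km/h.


Ratio = 98:62
GCD = 2
Simplified = 49:31
Time ratio (same distance) = 31:49
Speed ratio = 49:31

49:31


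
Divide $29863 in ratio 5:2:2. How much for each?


Total parts = 5 + 2 + 2 = 9
Part 1: 29863 × 5/9 = 16590.56
Part 2: 29863 × 2/9 = 6636.22
Part 3: 29863 × 2/9 = 6636.22
= Part 1: $16590.56, Part 2: $6636.22, Part 3: $6636.22

Part 1: $16590.56, Part 2: $6636.22, Part 3: $6636.22


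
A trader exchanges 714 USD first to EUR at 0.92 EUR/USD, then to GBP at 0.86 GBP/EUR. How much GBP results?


Step 1: 714 USD × 0.92 = 656.88 EUR
Step 2: 656.88 EUR × 0.86 = 564.92 GBP
Implied rate USD→GBP = 0.92 × 0.86 = 0.7912
= 564.92 GBP

564.92 GBP


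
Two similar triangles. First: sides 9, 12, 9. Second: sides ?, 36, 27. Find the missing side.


Scale factor = 36/12 = 3
Missing side = 9 × 3
= 27.0

27.0


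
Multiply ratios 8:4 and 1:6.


Compound ratio = (8×1) : (4×6)
= 8:24
GCD = 8
= 1:3

1:3


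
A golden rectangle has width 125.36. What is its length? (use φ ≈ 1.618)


φ = (1 + √5) / 2 ≈ 1.618
Length = width × φ = 125.36 × 1.618 = 202.83248
≈ 202.83

202.83


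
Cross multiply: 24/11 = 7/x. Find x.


Cross multiply: 24 × x = 11 × 7
24x = 77
x = 77 / 24
= 3.21

3.21


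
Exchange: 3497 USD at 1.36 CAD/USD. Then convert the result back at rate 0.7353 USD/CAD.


Amount × rate = 3497 × 1.36 = 4755.92 CAD
Round-trip: 4755.92 × 0.7353 = 3497.03 USD
= 4755.92 CAD, then 3497.03 USD

4755.92 CAD, then 3497.03 USD


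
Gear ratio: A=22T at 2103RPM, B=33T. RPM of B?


Gear ratio = 22:33 = 2:3
RPM_B = RPM_A × (teeth_A / teeth_B)
= 2103 × (22/33)
= 1402.0 RPM

1402.0 RPM


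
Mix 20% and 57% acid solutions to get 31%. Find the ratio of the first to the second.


Let x parts of 20% mix with y parts of 57%.
20x + 57y = 31(x + y)
20x + 57y = 31x + 31y
x(20 - 31) = y(31 - 57)
x/y = (57 - 31)/(31 - 20) = 26/11
Simplify: 26:11
= 26:11

26:11


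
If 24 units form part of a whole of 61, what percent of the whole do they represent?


Percentage = (part / whole) × 100
= (24 / 61) × 100
≈ 39.34%

39.34%


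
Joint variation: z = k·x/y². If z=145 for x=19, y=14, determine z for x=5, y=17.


z = k·x/y²
Solve for k using the known point: k = z·y²/x = 145×196/19 = 28420/19 ≈ 1495.7895
Now evaluate at x=5, y=17:
z = k × 5 / 289 = (28420 × 5) / (19 × 289) = 142100/5491
≈ 25.8787

25.8787


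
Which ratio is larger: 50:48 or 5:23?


50/48 = 1.0417
5/23 = 0.2174
1.0417 > 0.2174, so 50:48 is greater
= 50:48

50:48


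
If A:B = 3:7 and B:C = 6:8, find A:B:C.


Match B: multiply A:B by 6 → 18:42
Multiply B:C by 7 → 42:56
Combined: 18:42:56
GCD = 2
= 9:21:28

9:21:28


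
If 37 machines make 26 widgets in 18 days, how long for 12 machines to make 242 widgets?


Days ∝ work / workers, so d₂ = d₁ × (m₁/m₂) × (w₂/w₁)
Workers factor (inverse): 37/12 ≈ 3.0833
Work factor (direct): 242/26 ≈ 9.3077
d₂ = 18 × 37/12 × 242/26 = (18 × 37 × 242) / (12 × 26) = 161172/312
≈ 516.58 days

516.58 days


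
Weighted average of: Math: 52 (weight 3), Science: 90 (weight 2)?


Numerator = 52×3 + 90×2
= 156 + 180
= 336
Total weight = 5
Weighted avg = 336/5
= 67.20

67.20


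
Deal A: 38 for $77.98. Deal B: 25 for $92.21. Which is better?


Deal A: $77.98/38 = $2.0521/unit
Deal B: $92.21/25 = $3.6884/unit
A is cheaper per unit
= Deal A

Deal A


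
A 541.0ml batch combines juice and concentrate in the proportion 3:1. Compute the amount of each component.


Total parts = 3 + 1 = 4
juice: 541.0 × 3/4 = 405.8ml
concentrate: 541.0 × 1/4 = 135.3ml
= 405.8ml and 135.3ml

405.8ml and 135.3ml


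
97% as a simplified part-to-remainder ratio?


97% means 97 parts out of 100; remainder = 3
Part : remainder = 97:3
GCD = 1
= 97:3

97:3


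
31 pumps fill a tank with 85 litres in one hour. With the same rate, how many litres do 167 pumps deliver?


Direct proportion: y/x = constant
k = 85/31 ≈ 2.7419
y₂ = k × 167 = 85 × 167 / 31 = 14195/31
≈ 457.90

457.90


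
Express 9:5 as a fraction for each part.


Total parts = 9 + 5 = 14
First part: 9/14 = 9/14
Second part: 5/14 = 5/14
= 9/14 and 5/14

9/14 and 5/14


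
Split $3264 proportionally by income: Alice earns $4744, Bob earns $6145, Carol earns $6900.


Total income = 4744 + 6145 + 6900 = $17789
Alice: $3264 × 4744/17789 = $870.45
Bob: $3264 × 6145/17789 = $1127.51
Carol: $3264 × 6900/17789 = $1266.04
= Alice: $870.45, Bob: $1127.51, Carol: $1266.04

Alice: $870.45, Bob: $1127.51, Carol: $1266.04


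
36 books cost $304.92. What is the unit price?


Unit rate = total / quantity
= 304.92 / 36
= $8.47 per unit

$8.47 per unit


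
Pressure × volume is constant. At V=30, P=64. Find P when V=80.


Inverse proportion: x × y = constant
k = 30 × 64 = 1920
y₂ = k / 80 = 1920 / 80
= 24.00

24.00


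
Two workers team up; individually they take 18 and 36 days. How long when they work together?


Rate of A = 1/18 per day
Rate of B = 1/36 per day
Combined rate = 1/18 + 1/36 = 54/648 ≈ 0.0833 per day
Days = 1 / combined rate = 648/54
= 12.00 days

12.00 days


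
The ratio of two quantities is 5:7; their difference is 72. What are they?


Let A = 5k, B = 7k.
7k - 5k = 72
2k = 72 → k = 72/2 = 36
A = 5×36 = 180, B = 7×36 = 252
= A = 180, B = 252

A = 180, B = 252


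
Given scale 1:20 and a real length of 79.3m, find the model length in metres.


Model size = real / scale
= 79.3 / 20
= 3.9650 m

3.9650 m


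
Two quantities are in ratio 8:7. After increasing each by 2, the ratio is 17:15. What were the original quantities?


Let A = 8k, B = 7k.
(8k + 2) / (7k + 2) = 17/15
Cross-multiply: 15(8k + 2) = 17(7k + 2)
120k + 30 = 119k + 34
120k - 119k = 34 - 30
1k = 4
k = 4/1 = 4
A = 8×4 = 32, B = 7×4 = 28
= A = 32, B = 28

A = 32, B = 28


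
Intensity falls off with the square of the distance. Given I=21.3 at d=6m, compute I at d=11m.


I₁d₁² = I₂d₂²
I₂ = I₁ × (d₁/d₂)²
= 21.3 × (6/11)²
= 21.3 × 36/121
= 766.8/121
≈ 6.3372

6.3372


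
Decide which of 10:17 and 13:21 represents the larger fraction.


10/17 = 0.5882
13/21 = 0.6190
0.5882 < 0.6190, so 10:17 is less
= 13:21

13:21


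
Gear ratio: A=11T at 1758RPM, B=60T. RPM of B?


Gear ratio = 11:60 = 11:60
RPM_B = RPM_A × (teeth_A / teeth_B)
= 1758 × (11/60)
= 322.3 RPM

322.3 RPM


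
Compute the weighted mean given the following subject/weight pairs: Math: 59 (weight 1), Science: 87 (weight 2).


Numerator = 59×1 + 87×2
= 59 + 174
= 233
Total weight = 3
Weighted avg = 233/3
= 77.67

77.67


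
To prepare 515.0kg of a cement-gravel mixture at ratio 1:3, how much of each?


Total parts = 1 + 3 = 4
cement: 515.0 × 1/4 = 128.8kg
gravel: 515.0 × 3/4 = 386.3kg
= 128.8kg and 386.3kg

128.8kg and 386.3kg


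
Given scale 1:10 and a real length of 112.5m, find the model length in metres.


Model size = real / scale
= 112.5 / 10
= 11.2500 m

11.2500 m


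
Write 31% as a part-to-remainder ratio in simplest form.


31% means 31 parts out of 100; remainder = 69
Part : remainder = 31:69
GCD = 1
= 31:69

31:69


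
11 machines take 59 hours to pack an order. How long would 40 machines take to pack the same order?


Inverse proportion: x × y = constant
k = 11 × 59 = 649
y₂ = k / 40 = 649 / 40
= 16.23

16.23


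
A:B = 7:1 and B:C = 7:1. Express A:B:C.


Match B: multiply A:B by 7 → 49:7
Multiply B:C by 1 → 7:1
Combined: 49:7:1
GCD = 1
= 49:7:1

49:7:1


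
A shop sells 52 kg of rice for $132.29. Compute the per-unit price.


Unit rate = total / quantity
= 132.29 / 52
= $2.54 per unit

$2.54 per unit


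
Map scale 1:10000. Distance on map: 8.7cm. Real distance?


Real distance = map distance × scale
= 8.7cm × 10000
= 87000 cm = 870.0 m
= 0.870 km

0.870 km


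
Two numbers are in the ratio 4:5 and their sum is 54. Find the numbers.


Let A = 4k, B = 5k.
4k + 5k = 54
9k = 54 → k = 54/9 = 6
A = 4×6 = 24, B = 5×6 = 30
= A = 24, B = 30

A = 24, B = 30


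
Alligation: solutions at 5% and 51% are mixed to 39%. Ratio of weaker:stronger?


Let x parts of 5% mix with y parts of 51%.
5x + 51y = 39(x + y)
5x + 51y = 39x + 39y
x(5 - 39) = y(39 - 51)
x/y = (51 - 39)/(39 - 5) = 12/34
Simplify: 6:17
= 6:17

6:17


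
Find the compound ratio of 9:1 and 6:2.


Compound ratio = (9×6) : (1×2)
= 54:2
GCD = 2
= 27:1

27:1


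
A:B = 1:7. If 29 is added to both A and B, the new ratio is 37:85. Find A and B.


Let A = 1k, B = 7k.
(1k + 29) / (7k + 29) = 37/85
Cross-multiply: 85(1k + 29) = 37(7k + 29)
85k + 2465 = 259k + 1073
85k - 259k = 1073 - 2465
-174k = -1392
k = -1392/-174 = 8
A = 1×8 = 8, B = 7×8 = 56
= A = 8, B = 56

A = 8, B = 56


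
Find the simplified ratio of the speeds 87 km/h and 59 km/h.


Ratio = 87:59
GCD = 1
Simplified = 87:59
Time ratio (same distance) = 59:87
Speed ratio = 87:59

87:59


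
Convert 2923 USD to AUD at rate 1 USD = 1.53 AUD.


Amount × rate = 2923 × 1.53
= 4472.19 AUD

4472.19 AUD


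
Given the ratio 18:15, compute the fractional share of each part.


Total parts = 18 + 15 = 33
First part: 18/33 = 6/11
Second part: 15/33 = 5/11
= 6/11 and 5/11

6/11 and 5/11


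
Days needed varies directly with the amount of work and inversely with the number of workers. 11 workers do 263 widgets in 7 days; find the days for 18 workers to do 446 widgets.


Days ∝ work / workers, so d₂ = d₁ × (m₁/m₂) × (w₂/w₁)
Workers factor (inverse): 11/18 ≈ 0.6111
Work factor (direct): 446/263 ≈ 1.6958
d₂ = 7 × 11/18 × 446/263 = (7 × 11 × 446) / (18 × 263) = 34342/4734
≈ 7.25 days

7.25 days


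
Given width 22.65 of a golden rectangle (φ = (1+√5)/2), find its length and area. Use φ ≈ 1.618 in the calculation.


φ = (1 + √5) / 2 ≈ 1.618
Length = width × φ = 22.65 × 1.618 = 36.6477
≈ 36.65
Area = width × length = 22.65 × 36.6477 = 830.070405 ≈ 830.07
= Length: 36.65, Area: 830.07

Length: 36.65, Area: 830.07


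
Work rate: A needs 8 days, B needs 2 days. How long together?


Rate of A = 1/8 per day
Rate of B = 1/2 per day
Combined rate = 1/8 + 1/2 = 10/16 = 0.6250 per day
Days = 1 / combined rate = 16/10
= 1.60 days

1.60 days


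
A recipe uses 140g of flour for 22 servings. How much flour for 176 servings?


Direct proportion: y/x = constant
k = 140/22 ≈ 6.3636
y₂ = k × 176 = 140 × 176 / 22 = 24640/22
= 1120.00

1120.00


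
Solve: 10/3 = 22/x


Cross multiply: 10 × x = 3 × 22
10x = 66
x = 66 / 10
= 6.60

6.60


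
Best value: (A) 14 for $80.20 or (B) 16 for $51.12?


Deal A: $80.20/14 = $5.7286/unit
Deal B: $51.12/16 = $3.1950/unit
B is cheaper per unit
= Deal B

Deal B


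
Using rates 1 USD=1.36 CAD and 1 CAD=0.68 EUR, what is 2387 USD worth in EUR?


Step 1: 2387 USD × 1.36 = 3246.32 CAD
Step 2: 3246.32 CAD × 0.68 = 2207.50 EUR
Implied rate USD→EUR = 1.36 × 0.68 = 0.9248
= 2207.50 EUR

2207.50 EUR


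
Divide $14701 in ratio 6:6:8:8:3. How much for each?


Total parts = 6 + 6 + 8 + 8 + 3 = 31
Part 1: 14701 × 6/31 = 2845.35
Part 2: 14701 × 6/31 = 2845.35
Part 3: 14701 × 8/31 = 3793.81
Part 4: 14701 × 8/31 = 3793.81
Part 5: 14701 × 3/31 = 1422.68
= Part 1: $2845.35, Part 2: $2845.35, Part 3: $3793.81, Part 4: $3793.81, Part 5: $1422.68

Part 1: $2845.35, Part 2: $2845.35, Part 3: $3793.81, Part 4: $3793.81, Part 5: $1422.68


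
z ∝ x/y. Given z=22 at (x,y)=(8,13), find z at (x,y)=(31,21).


z = k·x/y
Solve for k using the known point: k = z·y/x = 22×13/8 = 286/8 = 35.7500
Now evaluate at x=31, y=21:
z = k × 31 / 21 = (286 × 31) / (8 × 21) = 8866/168
≈ 52.7738

52.7738


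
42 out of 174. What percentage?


Percentage = (part / whole) × 100
= (42 / 174) × 100
≈ 24.14%

24.14%


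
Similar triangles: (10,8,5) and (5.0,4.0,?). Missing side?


Scale factor = 5.0/10 = 0.5
Missing side = 5 × 0.5
= 2.5

2.5


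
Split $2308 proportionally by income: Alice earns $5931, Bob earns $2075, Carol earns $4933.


Total income = 5931 + 2075 + 4933 = $12939
Alice: $2308 × 5931/12939 = $1057.94
Bob: $2308 × 2075/12939 = $370.13
Carol: $2308 × 4933/12939 = $879.93
= Alice: $1057.94, Bob: $370.13, Carol: $879.93

Alice: $1057.94, Bob: $370.13, Carol: $879.93


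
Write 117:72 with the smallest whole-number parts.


GCD(117, 72) = 9
117/9 : 72/9
= 13:8

13:8


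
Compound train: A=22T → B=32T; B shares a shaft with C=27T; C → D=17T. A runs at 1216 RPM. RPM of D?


Stage 1: RPM_B = RPM_A × t_A/t_B = 1216 × 22/32 = 26752/32 = 836.00
B and C share a shaft → RPM_C = RPM_B
Stage 2: RPM_D = RPM_C × t_C/t_D = RPM_A × (t_A×t_C)/(t_B×t_D)
Overall ratio = (22×27)/(32×17) = 594/544
RPM_D = 1216 × 594/544 = 722304/544
≈ 1327.76 RPM

1327.76 RPM


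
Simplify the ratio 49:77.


GCD(49, 77) = 7
49/7 : 77/7
= 7:11

7:11


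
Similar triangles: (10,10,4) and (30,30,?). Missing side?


Scale factor = 30/10 = 3
Missing side = 4 × 3
= 12.0

12.0


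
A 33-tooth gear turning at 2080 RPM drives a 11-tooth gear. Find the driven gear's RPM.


Gear ratio = 33:11 = 3:1
RPM_B = RPM_A × (teeth_A / teeth_B)
= 2080 × (33/11)
= 6240.0 RPM

6240.0 RPM


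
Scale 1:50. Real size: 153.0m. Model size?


Model size = real / scale
= 153.0 / 50
= 3.0600 m

3.0600 m


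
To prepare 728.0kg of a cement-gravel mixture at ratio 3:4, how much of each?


Total parts = 3 + 4 = 7
cement: 728.0 × 3/7 = 312.0kg
gravel: 728.0 × 4/7 = 416.0kg
= 312.0kg and 416.0kg

312.0kg and 416.0kg


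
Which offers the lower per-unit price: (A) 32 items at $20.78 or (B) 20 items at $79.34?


Deal A: $20.78/32 = $0.6494/unit
Deal B: $79.34/20 = $3.9670/unit
A is cheaper per unit
= Deal A

Deal A


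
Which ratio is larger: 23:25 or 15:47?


23/25 = 0.9200
15/47 = 0.3191
0.9200 > 0.3191, so 23:25 is greater
= 23:25

23:25


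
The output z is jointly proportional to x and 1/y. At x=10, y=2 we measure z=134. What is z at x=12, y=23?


z = k·x/y
Solve for k using the known point: k = z·y/x = 134×2/10 = 268/10 = 26.8000
Now evaluate at x=12, y=23:
z = k × 12 / 23 = (268 × 12) / (10 × 23) = 3216/230
≈ 13.9826

13.9826


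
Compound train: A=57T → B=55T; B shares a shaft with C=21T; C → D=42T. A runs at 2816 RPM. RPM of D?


Stage 1: RPM_B = RPM_A × t_A/t_B = 2816 × 57/55 = 160512/55 = 2918.40
B and C share a shaft → RPM_C = RPM_B
Stage 2: RPM_D = RPM_C × t_C/t_D = RPM_A × (t_A×t_C)/(t_B×t_D)
Overall ratio = (57×21)/(55×42) = 1197/2310
RPM_D = 2816 × 1197/2310 = 3370752/2310
= 1459.20 RPM

1459.20 RPM


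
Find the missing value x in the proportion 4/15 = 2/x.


Cross multiply: 4 × x = 15 × 2
4x = 30
x = 30 / 4
= 7.50

7.50


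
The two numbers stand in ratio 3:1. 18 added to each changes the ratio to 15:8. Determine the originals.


Let A = 3k, B = 1k.
(3k + 18) / (1k + 18) = 15/8
Cross-multiply: 8(3k + 18) = 15(1k + 18)
24k + 144 = 15k + 270
24k - 15k = 270 - 144
9k = 126
k = 126/9 = 14
A = 3×14 = 42, B = 1×14 = 14
= A = 42, B = 14

A = 42, B = 14


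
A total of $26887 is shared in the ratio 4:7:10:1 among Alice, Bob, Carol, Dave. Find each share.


Total parts = 4 + 7 + 10 + 1 = 22
Alice: 26887 × 4/22 = 4888.55
Bob: 26887 × 7/22 = 8554.95
Carol: 26887 × 10/22 = 12221.36
Dave: 26887 × 1/22 = 1222.14
= Alice: $4888.55, Bob: $8554.95, Carol: $12221.36, Dave: $1222.14

Alice: $4888.55, Bob: $8554.95, Carol: $12221.36, Dave: $1222.14


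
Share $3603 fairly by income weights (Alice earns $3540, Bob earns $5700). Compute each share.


Total income = 3540 + 5700 = $9240
Alice: $3603 × 3540/9240 = $1380.37
Bob: $3603 × 5700/9240 = $2222.63
= Alice: $1380.37, Bob: $2222.63

Alice: $1380.37, Bob: $2222.63


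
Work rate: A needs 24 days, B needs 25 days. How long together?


Rate of A = 1/24 per day
Rate of B = 1/25 per day
Combined rate = 1/24 + 1/25 = 49/600 ≈ 0.0817 per day
Days = 1 / combined rate = 600/49
≈ 12.24 days

12.24 days


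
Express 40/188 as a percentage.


Percentage = (part / whole) × 100
= (40 / 188) × 100
≈ 21.28%

21.28%


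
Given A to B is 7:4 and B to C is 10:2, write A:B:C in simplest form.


Match B: multiply A:B by 10 → 70:40
Multiply B:C by 4 → 40:8
Combined: 70:40:8
GCD = 2
= 35:20:4

35:20:4


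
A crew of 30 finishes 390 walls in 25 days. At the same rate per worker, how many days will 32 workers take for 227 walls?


Days ∝ work / workers, so d₂ = d₁ × (m₁/m₂) × (w₂/w₁)
Workers factor (inverse): 30/32 = 0.9375
Work factor (direct): 227/390 ≈ 0.5821
d₂ = 25 × 30/32 × 227/390 = (25 × 30 × 227) / (32 × 390) = 170250/12480
≈ 13.64 days

13.64 days


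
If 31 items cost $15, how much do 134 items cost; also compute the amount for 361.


Direct proportion: y/x = constant
k = 15/31 ≈ 0.4839
y at x=134: k × 134 = 15 × 134 / 31 = 2010/31 ≈ 64.84
y at x=361: k × 361 = 15 × 361 / 31 = 5415/31 ≈ 174.68
= 64.84 and 174.68

64.84 and 174.68


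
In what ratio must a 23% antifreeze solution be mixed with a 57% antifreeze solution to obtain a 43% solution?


Let x parts of 23% mix with y parts of 57%.
23x + 57y = 43(x + y)
23x + 57y = 43x + 43y
x(23 - 43) = y(43 - 57)
x/y = (57 - 43)/(43 - 23) = 14/20
Simplify: 7:10
= 7:10

7:10


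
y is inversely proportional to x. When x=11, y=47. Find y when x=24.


Inverse proportion: x × y = constant
k = 11 × 47 = 517
y₂ = k / 24 = 517 / 24
= 21.54

21.54


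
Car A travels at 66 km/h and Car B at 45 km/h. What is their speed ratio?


Ratio = 66:45
GCD = 3
Simplified = 22:15
Time ratio (same distance) = 15:22
Speed ratio = 22:15

22:15


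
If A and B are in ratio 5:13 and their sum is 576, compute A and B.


Let A = 5k, B = 13k.
5k + 13k = 576
18k = 576 → k = 576/18 = 32
A = 5×32 = 160, B = 13×32 = 416
= A = 160, B = 416

A = 160, B = 416


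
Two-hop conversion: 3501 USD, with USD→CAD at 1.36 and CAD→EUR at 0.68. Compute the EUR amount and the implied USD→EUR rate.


Step 1: 3501 USD × 1.36 = 4761.36 CAD
Step 2: 4761.36 CAD × 0.68 = 3237.72 EUR
Implied rate USD→EUR = 1.36 × 0.68 = 0.9248
= 3237.72 EUR; implied rate 0.9248 EUR/USD

3237.72 EUR; implied rate 0.9248 EUR/USD


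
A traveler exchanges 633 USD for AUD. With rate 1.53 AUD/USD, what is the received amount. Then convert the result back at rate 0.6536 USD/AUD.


Amount × rate = 633 × 1.53 = 968.49 AUD
Round-trip: 968.49 × 0.6536 = 633.01 USD
= 968.49 AUD, then 633.01 USD

968.49 AUD, then 633.01 USD


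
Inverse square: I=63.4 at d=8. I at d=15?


I₁d₁² = I₂d₂²
I₂ = I₁ × (d₁/d₂)²
= 63.4 × (8/15)²
= 63.4 × 64/225
= 4057.6/225
≈ 18.0338

18.0338


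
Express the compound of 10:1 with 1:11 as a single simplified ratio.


Compound ratio = (10×1) : (1×11)
= 10:11
GCD = 1
= 10:11

10:11


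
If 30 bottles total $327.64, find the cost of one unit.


Unit rate = total / quantity
= 327.64 / 30
= $10.92 per unit

$10.92 per unit


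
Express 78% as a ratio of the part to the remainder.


78% means 78 parts out of 100; remainder = 22
Part : remainder = 78:22
GCD = 2
= 39:11

39:11


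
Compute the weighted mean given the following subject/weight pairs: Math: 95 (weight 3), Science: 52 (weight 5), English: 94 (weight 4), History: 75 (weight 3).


Numerator = 95×3 + 52×5 + 94×4 + 75×3
= 285 + 260 + 376 + 225
= 1146
Total weight = 15
Weighted avg = 1146/15
= 76.40

76.40


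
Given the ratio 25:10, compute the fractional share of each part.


Total parts = 25 + 10 = 35
First part: 25/35 = 5/7
Second part: 10/35 = 2/7
= 5/7 and 2/7

5/7 and 2/7


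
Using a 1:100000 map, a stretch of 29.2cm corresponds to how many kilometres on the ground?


Real distance = map distance × scale
= 29.2cm × 100000
= 2920000 cm = 29200.0 m
= 29.200 km

29.200 km


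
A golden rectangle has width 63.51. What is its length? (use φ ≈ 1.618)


φ = (1 + √5) / 2 ≈ 1.618
Length = width × φ = 63.51 × 1.618 = 102.75918
≈ 102.76

102.76


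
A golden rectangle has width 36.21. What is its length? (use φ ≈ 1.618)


φ = (1 + √5) / 2 ≈ 1.618
Length = width × φ = 36.21 × 1.618 = 58.58778
≈ 58.59

58.59


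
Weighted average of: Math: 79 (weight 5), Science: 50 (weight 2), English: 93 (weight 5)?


Numerator = 79×5 + 50×2 + 93×5
= 395 + 100 + 465
= 960
Total weight = 12
Weighted avg = 960/12
= 80.00

80.00


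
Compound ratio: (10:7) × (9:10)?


Compound ratio = (10×9) : (7×10)
= 90:70
GCD = 10
= 9:7

9:7


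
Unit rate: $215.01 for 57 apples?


Unit rate = total / quantity
= 215.01 / 57
= $3.77 per unit

$3.77 per unit


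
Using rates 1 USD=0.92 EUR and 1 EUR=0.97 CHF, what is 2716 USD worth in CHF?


Step 1: 2716 USD × 0.92 = 2498.72 EUR
Step 2: 2498.72 EUR × 0.97 = 2423.76 CHF
Implied rate USD→CHF = 0.92 × 0.97 = 0.8924
= 2423.76 CHF

2423.76 CHF


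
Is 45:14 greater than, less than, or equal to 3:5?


45/14 = 3.2143
3/5 = 0.6000
3.2143 > 0.6000, so 45:14 is greater
= greater than

greater than


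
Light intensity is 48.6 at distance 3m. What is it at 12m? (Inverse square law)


I₁d₁² = I₂d₂²
I₂ = I₁ × (d₁/d₂)²
= 48.6 × (3/12)²
= 48.6 × 9/144
= 437.4/144
= 3.0375

3.0375


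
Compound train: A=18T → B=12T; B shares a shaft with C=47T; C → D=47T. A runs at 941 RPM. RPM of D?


Stage 1: RPM_B = RPM_A × t_A/t_B = 941 × 18/12 = 16938/12 = 1411.50
B and C share a shaft → RPM_C = RPM_B
Stage 2: RPM_D = RPM_C × t_C/t_D = RPM_A × (t_A×t_C)/(t_B×t_D)
Overall ratio = (18×47)/(12×47) = 846/564
RPM_D = 941 × 846/564 = 796086/564
= 1411.50 RPM

1411.50 RPM


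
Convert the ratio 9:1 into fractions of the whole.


Total parts = 9 + 1 = 10
First part: 9/10 = 9/10
Second part: 1/10 = 1/10
= 9/10 and 1/10

9/10 and 1/10


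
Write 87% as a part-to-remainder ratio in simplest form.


87% means 87 parts out of 100; remainder = 13
Part : remainder = 87:13
GCD = 1
= 87:13

87:13


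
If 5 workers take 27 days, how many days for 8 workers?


Inverse proportion: x × y = constant
k = 5 × 27 = 135
y₂ = k / 8 = 135 / 8
= 16.88

16.88


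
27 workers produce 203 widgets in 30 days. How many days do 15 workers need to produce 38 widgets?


Days ∝ work / workers, so d₂ = d₁ × (m₁/m₂) × (w₂/w₁)
Workers factor (inverse): 27/15 = 1.8000
Work factor (direct): 38/203 ≈ 0.1872
d₂ = 30 × 27/15 × 38/203 = (30 × 27 × 38) / (15 × 203) = 30780/3045
≈ 10.11 days

10.11 days


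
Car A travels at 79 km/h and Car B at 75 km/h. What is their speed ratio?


Ratio = 79:75
GCD = 1
Simplified = 79:75
Time ratio (same distance) = 75:79
Speed ratio = 79:75

79:75


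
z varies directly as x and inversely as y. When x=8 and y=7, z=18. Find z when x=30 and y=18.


z = k·x/y
Solve for k using the known point: k = z·y/x = 18×7/8 = 126/8 = 15.7500
Now evaluate at x=30, y=18:
z = k × 30 / 18 = (126 × 30) / (8 × 18) = 3780/144
= 26.2500

26.2500


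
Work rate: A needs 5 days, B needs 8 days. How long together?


Rate of A = 1/5 per day
Rate of B = 1/8 per day
Combined rate = 1/5 + 1/8 = 13/40 = 0.3250 per day
Days = 1 / combined rate = 40/13
≈ 3.08 days

3.08 days


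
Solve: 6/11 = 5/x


Cross multiply: 6 × x = 11 × 5
6x = 55
x = 55 / 6
= 9.17

9.17


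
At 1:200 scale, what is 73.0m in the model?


Model size = real / scale
= 73.0 / 200
= 0.3650 m

0.3650 m


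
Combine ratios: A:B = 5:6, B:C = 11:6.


Match B: multiply A:B by 11 → 55:66
Multiply B:C by 6 → 66:36
Combined: 55:66:36
GCD = 1
= 55:66:36

55:66:36


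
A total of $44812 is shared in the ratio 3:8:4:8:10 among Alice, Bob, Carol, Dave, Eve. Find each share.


Total parts = 3 + 8 + 4 + 8 + 10 = 33
Alice: 44812 × 3/33 = 4073.82
Bob: 44812 × 8/33 = 10863.52
Carol: 44812 × 4/33 = 5431.76
Dave: 44812 × 8/33 = 10863.52
Eve: 44812 × 10/33 = 13579.39
= Alice: $4073.82, Bob: $10863.52, Carol: $5431.76, Dave: $10863.52, Eve: $13579.39

Alice: $4073.82, Bob: $10863.52, Carol: $5431.76, Dave: $10863.52, Eve: $13579.39


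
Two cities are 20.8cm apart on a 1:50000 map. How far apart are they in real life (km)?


Real distance = map distance × scale
= 20.8cm × 50000
= 1040000 cm = 10400.0 m
= 10.400 km

10.400 km


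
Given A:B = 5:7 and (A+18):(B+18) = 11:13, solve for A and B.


Let A = 5k, B = 7k.
(5k + 18) / (7k + 18) = 11/13
Cross-multiply: 13(5k + 18) = 11(7k + 18)
65k + 234 = 77k + 198
65k - 77k = 198 - 234
-12k = -36
k = -36/-12 = 3
A = 5×3 = 15, B = 7×3 = 21
= A = 15, B = 21

A = 15, B = 21


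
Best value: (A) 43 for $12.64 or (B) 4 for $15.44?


Deal A: $12.64/43 = $0.2940/unit
Deal B: $15.44/4 = $3.8600/unit
A is cheaper per unit
= Deal A

Deal A


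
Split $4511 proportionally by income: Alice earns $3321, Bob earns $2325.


Total income = 3321 + 2325 = $5646
Alice: $4511 × 3321/5646 = $2653.39
Bob: $4511 × 2325/5646 = $1857.61
= Alice: $2653.39, Bob: $1857.61

Alice: $2653.39, Bob: $1857.61


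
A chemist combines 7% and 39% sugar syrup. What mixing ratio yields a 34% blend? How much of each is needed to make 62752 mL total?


Let x parts of 7% mix with y parts of 39%.
7x + 39y = 34(x + y)
7x + 39y = 34x + 34y
x(7 - 34) = y(34 - 39)
x/y = (39 - 34)/(34 - 7) = 5/27
Simplify: 5:27
Total parts = 32; one part = 62752/32 = 1961.00 mL
7% solution: 5×1961.00 = 9805.00 mL
39% solution: 27×1961.00 = 52947.00 mL
= ratio 5:27; 9805.00 mL and 52947.00 mL

ratio 5:27; 9805.00 mL and 52947.00 mL


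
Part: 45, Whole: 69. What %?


Percentage = (part / whole) × 100
= (45 / 69) × 100
≈ 65.22%

65.22%


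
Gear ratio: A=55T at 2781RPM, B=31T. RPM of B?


Gear ratio = 55:31 = 55:31
RPM_B = RPM_A × (teeth_A / teeth_B)
= 2781 × (55/31)
= 4934.0 RPM

4934.0 RPM


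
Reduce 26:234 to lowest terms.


GCD(26, 234) = 26
26/26 : 234/26
= 1:9

1:9


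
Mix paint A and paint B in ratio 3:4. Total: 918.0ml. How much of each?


Total parts = 3 + 4 = 7
paint A: 918.0 × 3/7 = 393.4ml
paint B: 918.0 × 4/7 = 524.6ml
= 393.4ml and 524.6ml

393.4ml and 524.6ml


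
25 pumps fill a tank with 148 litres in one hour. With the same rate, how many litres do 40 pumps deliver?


Direct proportion: y/x = constant
k = 148/25 = 5.9200
y₂ = k × 40 = 148 × 40 / 25 = 5920/25
= 236.80

236.80


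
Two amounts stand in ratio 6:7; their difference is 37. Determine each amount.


Let A = 6k, B = 7k.
7k - 6k = 37
1k = 37 → k = 37/1 = 37
A = 6×37 = 222, B = 7×37 = 259
= A = 222, B = 259

A = 222, B = 259


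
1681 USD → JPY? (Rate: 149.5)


Amount × rate = 1681 × 149.5
= 251309.50 JPY

251309.50 JPY


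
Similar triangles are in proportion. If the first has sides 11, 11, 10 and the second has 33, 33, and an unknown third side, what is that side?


Scale factor = 33/11 = 3
Missing side = 10 × 3
= 30.0

30.0


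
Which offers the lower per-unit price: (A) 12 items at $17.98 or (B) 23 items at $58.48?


Deal A: $17.98/12 = $1.4983/unit
Deal B: $58.48/23 = $2.5426/unit
A is cheaper per unit
= Deal A

Deal A


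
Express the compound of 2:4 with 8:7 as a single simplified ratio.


Compound ratio = (2×8) : (4×7)
= 16:28
GCD = 4
= 4:7

4:7


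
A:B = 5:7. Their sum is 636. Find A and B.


Let A = 5k, B = 7k.
5k + 7k = 636
12k = 636 → k = 636/12 = 53
A = 5×53 = 265, B = 7×53 = 371
= A = 265, B = 371

A = 265, B = 371


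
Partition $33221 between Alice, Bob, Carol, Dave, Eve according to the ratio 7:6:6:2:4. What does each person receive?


Total parts = 7 + 6 + 6 + 2 + 4 = 25
Alice: 33221 × 7/25 = 9301.88
Bob: 33221 × 6/25 = 7973.04
Carol: 33221 × 6/25 = 7973.04
Dave: 33221 × 2/25 = 2657.68
Eve: 33221 × 4/25 = 5315.36
= Alice: $9301.88, Bob: $7973.04, Carol: $7973.04, Dave: $2657.68, Eve: $5315.36

Alice: $9301.88, Bob: $7973.04, Carol: $7973.04, Dave: $2657.68, Eve: $5315.36


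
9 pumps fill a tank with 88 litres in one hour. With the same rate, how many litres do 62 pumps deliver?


Direct proportion: y/x = constant
k = 88/9 ≈ 9.7778
y₂ = k × 62 = 88 × 62 / 9 = 5456/9
≈ 606.22

606.22


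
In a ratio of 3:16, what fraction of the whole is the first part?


Total parts = 3 + 16 = 19
First part: 3/19 = 3/19
= 3/19

3/19


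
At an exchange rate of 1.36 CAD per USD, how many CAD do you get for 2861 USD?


Amount × rate = 2861 × 1.36
= 3890.96 CAD

3890.96 CAD


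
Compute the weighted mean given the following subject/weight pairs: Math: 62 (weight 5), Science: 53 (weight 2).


Numerator = 62×5 + 53×2
= 310 + 106
= 416
Total weight = 7
Weighted avg = 416/7
= 59.43

59.43


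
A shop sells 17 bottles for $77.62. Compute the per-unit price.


Unit rate = total / quantity
= 77.62 / 17
= $4.57 per unit

$4.57 per unit


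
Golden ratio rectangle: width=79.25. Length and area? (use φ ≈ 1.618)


φ = (1 + √5) / 2 ≈ 1.618
Length = width × φ = 79.25 × 1.618 = 128.2265
≈ 128.23
Area = width × length = 79.25 × 128.2265 = 10161.950125 ≈ 10161.95
= Length: 128.23, Area: 10161.95

Length: 128.23, Area: 10161.95


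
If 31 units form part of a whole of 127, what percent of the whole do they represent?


Percentage = (part / whole) × 100
= (31 / 127) × 100
≈ 24.41%

24.41%


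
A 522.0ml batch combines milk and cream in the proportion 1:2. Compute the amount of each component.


Total parts = 1 + 2 = 3
milk: 522.0 × 1/3 = 174.0ml
cream: 522.0 × 2/3 = 348.0ml
= 174.0ml and 348.0ml

174.0ml and 348.0ml


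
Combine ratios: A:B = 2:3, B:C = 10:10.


Match B: multiply A:B by 10 → 20:30
Multiply B:C by 3 → 30:30
Combined: 20:30:30
GCD = 10
= 2:3:3

2:3:3


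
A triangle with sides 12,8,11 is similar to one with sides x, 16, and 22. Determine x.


Scale factor = 16/8 = 2
Missing side = 12 × 2
= 24.0

24.0


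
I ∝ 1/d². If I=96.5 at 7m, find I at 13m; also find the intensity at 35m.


I₁d₁² = I₂d₂²
I at 13m = 96.5 × (7/13)² = 96.5 × 49/169 = 4728.5/169 ≈ 27.9793
I at 35m = 96.5 × (7/35)² = 96.5 × 49/1225 = 4728.5/1225 = 3.8600
= 27.9793 and 3.8600

27.9793 and 3.8600


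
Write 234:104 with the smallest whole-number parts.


GCD(234, 104) = 26
234/26 : 104/26
= 9:4

9:4


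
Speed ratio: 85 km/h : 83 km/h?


Ratio = 85:83
GCD = 1
Simplified = 85:83
Time ratio (same distance) = 83:85
Speed ratio = 85:83

85:83


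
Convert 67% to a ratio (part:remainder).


67% means 67 parts out of 100; remainder = 33
Part : remainder = 67:33
GCD = 1
= 67:33

67:33


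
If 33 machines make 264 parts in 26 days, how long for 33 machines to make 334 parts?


Days ∝ work / workers, so d₂ = d₁ × (m₁/m₂) × (w₂/w₁)
Workers factor (inverse): 33/33 = 1.0000
Work factor (direct): 334/264 ≈ 1.2652
d₂ = 26 × 33/33 × 334/264 = (26 × 33 × 334) / (33 × 264) = 286572/8712
≈ 32.89 days

32.89 days


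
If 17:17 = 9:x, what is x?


Cross multiply: 17 × x = 17 × 9
17x = 153
x = 153 / 17
= 9.00

9.00


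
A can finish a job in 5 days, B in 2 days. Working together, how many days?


Rate of A = 1/5 per day
Rate of B = 1/2 per day
Combined rate = 1/5 + 1/2 = 7/10 = 0.7000 per day
Days = 1 / combined rate = 10/7
≈ 1.43 days

1.43 days


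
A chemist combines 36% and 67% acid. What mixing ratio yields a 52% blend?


Let x parts of 36% mix with y parts of 67%.
36x + 67y = 52(x + y)
36x + 67y = 52x + 52y
x(36 - 52) = y(52 - 67)
x/y = (67 - 52)/(52 - 36) = 15/16
Simplify: 15:16
= 15:16

15:16


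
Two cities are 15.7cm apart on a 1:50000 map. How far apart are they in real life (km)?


Real distance = map distance × scale
= 15.7cm × 50000
= 785000 cm = 7850.0 m
= 7.850 km

7.850 km


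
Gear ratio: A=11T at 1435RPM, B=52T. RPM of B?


Gear ratio = 11:52 = 11:52
RPM_B = RPM_A × (teeth_A / teeth_B)
= 1435 × (11/52)
= 303.6 RPM

303.6 RPM


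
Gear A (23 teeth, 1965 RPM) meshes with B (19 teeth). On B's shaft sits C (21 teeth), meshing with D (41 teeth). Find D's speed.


Stage 1: RPM_B = RPM_A × t_A/t_B = 1965 × 23/19 = 45195/19 ≈ 2378.68
B and C share a shaft → RPM_C = RPM_B
Stage 2: RPM_D = RPM_C × t_C/t_D = RPM_A × (t_A×t_C)/(t_B×t_D)
Overall ratio = (23×21)/(19×41) = 483/779
RPM_D = 1965 × 483/779 = 949095/779
≈ 1218.35 RPM

1218.35 RPM


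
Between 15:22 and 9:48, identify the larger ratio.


15/22 = 0.6818
9/48 = 0.1875
0.6818 > 0.1875, so 15:22 is greater
= 15:22

15:22


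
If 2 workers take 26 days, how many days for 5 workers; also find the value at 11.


Inverse proportion: x × y = constant
k = 2 × 26 = 52
At x=5: k/5 = 10.40
At x=11: k/11 = 4.73
= 10.40 and 4.73

10.40 and 4.73


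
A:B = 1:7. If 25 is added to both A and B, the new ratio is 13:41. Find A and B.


Let A = 1k, B = 7k.
(1k + 25) / (7k + 25) = 13/41
Cross-multiply: 41(1k + 25) = 13(7k + 25)
41k + 1025 = 91k + 325
41k - 91k = 325 - 1025
-50k = -700
k = -700/-50 = 14
A = 1×14 = 14, B = 7×14 = 98
= A = 14, B = 98

A = 14, B = 98


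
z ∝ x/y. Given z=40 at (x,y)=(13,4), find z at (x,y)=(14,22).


z = k·x/y
Solve for k using the known point: k = z·y/x = 40×4/13 = 160/13 ≈ 12.3077
Now evaluate at x=14, y=22:
z = k × 14 / 22 = (160 × 14) / (13 × 22) = 2240/286
≈ 7.8322

7.8322


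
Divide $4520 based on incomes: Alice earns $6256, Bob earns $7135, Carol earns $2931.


Total income = 6256 + 7135 + 2931 = $16322
Alice: $4520 × 6256/16322 = $1732.45
Bob: $4520 × 7135/16322 = $1975.87
Carol: $4520 × 2931/16322 = $811.67
= Alice: $1732.45, Bob: $1975.87, Carol: $811.67

Alice: $1732.45, Bob: $1975.87, Carol: $811.67


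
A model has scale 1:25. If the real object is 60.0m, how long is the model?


Model size = real / scale
= 60.0 / 25
= 2.4000 m

2.4000 m


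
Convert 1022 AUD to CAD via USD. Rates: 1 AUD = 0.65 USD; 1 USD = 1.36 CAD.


Step 1: 1022 AUD × 0.65 = 664.30 USD
Step 2: 664.30 USD × 1.36 = 903.45 CAD
Implied rate AUD→CAD = 0.65 × 1.36 = 0.8840
= 903.45 CAD

903.45 CAD


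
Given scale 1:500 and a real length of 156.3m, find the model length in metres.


Model size = real / scale
= 156.3 / 500
= 0.3126 m

0.3126 m


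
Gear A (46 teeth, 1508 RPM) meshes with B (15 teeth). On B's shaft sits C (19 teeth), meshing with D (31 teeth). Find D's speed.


Stage 1: RPM_B = RPM_A × t_A/t_B = 1508 × 46/15 = 69368/15 ≈ 4624.53
B and C share a shaft → RPM_C = RPM_B
Stage 2: RPM_D = RPM_C × t_C/t_D = RPM_A × (t_A×t_C)/(t_B×t_D)
Overall ratio = (46×19)/(15×31) = 874/465
RPM_D = 1508 × 874/465 = 1317992/465
≈ 2834.39 RPM

2834.39 RPM


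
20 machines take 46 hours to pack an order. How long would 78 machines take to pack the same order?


Inverse proportion: x × y = constant
k = 20 × 46 = 920
y₂ = k / 78 = 920 / 78
= 11.79

11.79


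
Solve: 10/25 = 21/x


Cross multiply: 10 × x = 25 × 21
10x = 525
x = 525 / 10
= 52.50

52.50


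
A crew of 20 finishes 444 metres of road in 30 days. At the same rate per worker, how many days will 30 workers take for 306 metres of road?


Days ∝ work / workers, so d₂ = d₁ × (m₁/m₂) × (w₂/w₁)
Workers factor (inverse): 20/30 ≈ 0.6667
Work factor (direct): 306/444 ≈ 0.6892
d₂ = 30 × 20/30 × 306/444 = (30 × 20 × 306) / (30 × 444) = 183600/13320
≈ 13.78 days

13.78 days


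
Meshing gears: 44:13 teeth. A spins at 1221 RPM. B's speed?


Gear ratio = 44:13 = 44:13
RPM_B = RPM_A × (teeth_A / teeth_B)
= 1221 × (44/13)
= 4132.6 RPM

4132.6 RPM


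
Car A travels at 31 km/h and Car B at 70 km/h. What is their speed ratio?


Ratio = 31:70
GCD = 1
Simplified = 31:70
Time ratio (same distance) = 70:31
Speed ratio = 31:70

31:70


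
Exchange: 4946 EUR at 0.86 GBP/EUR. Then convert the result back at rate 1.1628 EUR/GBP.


Amount × rate = 4946 × 0.86 = 4253.56 GBP
Round-trip: 4253.56 × 1.1628 = 4946.04 EUR
= 4253.56 GBP, then 4946.04 EUR

4253.56 GBP, then 4946.04 EUR


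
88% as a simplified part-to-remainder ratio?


88% means 88 parts out of 100; remainder = 12
Part : remainder = 88:12
GCD = 4
= 22:3

22:3


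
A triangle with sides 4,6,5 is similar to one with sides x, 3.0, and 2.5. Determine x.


Scale factor = 3.0/6 = 0.5
Missing side = 4 × 0.5
= 2.0

2.0


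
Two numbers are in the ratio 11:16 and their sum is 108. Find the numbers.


Let A = 11k, B = 16k.
11k + 16k = 108
27k = 108 → k = 108/27 = 4
A = 11×4 = 44, B = 16×4 = 64
= A = 44, B = 64

A = 44, B = 64


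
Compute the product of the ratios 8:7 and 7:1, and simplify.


Compound ratio = (8×7) : (7×1)
= 56:7
GCD = 7
= 8:1

8:1


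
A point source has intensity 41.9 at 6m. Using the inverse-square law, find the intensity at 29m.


I₁d₁² = I₂d₂²
I₂ = I₁ × (d₁/d₂)²
= 41.9 × (6/29)²
= 41.9 × 36/841
= 1508.4/841
≈ 1.7936

1.7936
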